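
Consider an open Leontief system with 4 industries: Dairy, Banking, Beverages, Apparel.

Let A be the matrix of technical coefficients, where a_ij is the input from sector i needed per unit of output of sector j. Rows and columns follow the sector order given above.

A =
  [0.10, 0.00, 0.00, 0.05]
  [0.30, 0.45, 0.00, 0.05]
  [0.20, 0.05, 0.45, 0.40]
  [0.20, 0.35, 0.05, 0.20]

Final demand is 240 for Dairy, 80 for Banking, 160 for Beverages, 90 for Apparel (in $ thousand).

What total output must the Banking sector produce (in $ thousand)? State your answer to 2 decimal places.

I − A =
  [   0.90     0.00     0.00    -0.05]
  [  -0.30     0.55     0.00    -0.05]
  [  -0.20    -0.05     0.55    -0.40]
  [  -0.20    -0.35    -0.05     0.80]
Compute the cofactors C_ij = (−1)^(i+j)·(3×3 minor ij) of I−A; the adjugate is their transpose:
adj(I−A) = Cᵀ =
  [ 0.221250   0.009750   0.001375   0.015125]
  [ 0.132000   0.372000   0.003000   0.033000]
  [ 0.183000   0.165000   0.369500   0.206500]
  [ 0.124500   0.175500   0.024750   0.272250]
det(I−A) = Σ_j (I−A)_1j·C_1j = (0.90)(0.221250) + (0.00)(0.132000) + (0.00)(0.183000) + (-0.05)(0.124500) = 0.1929
(I − A)⁻¹ = adj(I−A) / det(I−A) ≈
  [   1.1470     0.0505     0.0071     0.0784]
  [   0.6843     1.9285     0.0156     0.1711]
  [   0.9487     0.8554     1.9155     1.0705]
  [   0.6454     0.9098     0.1283     1.4114]
x = (I − A)⁻¹ d = adj(I−A)·d / det(I−A), with det(I−A) = 0.1929:
  x_1 = (0.221250·240 + 0.009750·80 + 0.001375·160 + 0.015125·90) / 0.1929 = 55.46125 / 0.1929 ≈ 287.51
  x_2 = (0.132000·240 + 0.372000·80 + 0.003000·160 + 0.033000·90) / 0.1929 = 64.89 / 0.1929 ≈ 336.39
  x_3 = (0.183000·240 + 0.165000·80 + 0.369500·160 + 0.206500·90) / 0.1929 = 134.825 / 0.1929 ≈ 698.94
  x_4 = (0.124500·240 + 0.175500·80 + 0.024750·160 + 0.272250·90) / 0.1929 = 72.3825 / 0.1929 ≈ 375.23

x_2 = 336.39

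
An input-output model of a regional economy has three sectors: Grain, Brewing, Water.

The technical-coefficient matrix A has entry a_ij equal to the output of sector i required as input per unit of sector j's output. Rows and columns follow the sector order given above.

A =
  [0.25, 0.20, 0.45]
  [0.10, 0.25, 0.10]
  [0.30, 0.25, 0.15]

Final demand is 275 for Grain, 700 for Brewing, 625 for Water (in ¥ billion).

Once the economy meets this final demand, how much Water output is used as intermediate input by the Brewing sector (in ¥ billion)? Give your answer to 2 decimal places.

I − A =
  [   0.75    -0.20    -0.45]
  [  -0.10     0.75    -0.10]
  [  -0.30    -0.25     0.85]
Cofactors of I−A, C_ij = (−1)^(i+j)·(minor ij) (rows/columns in the sector order above):
  C_11 = (0.75)(0.85) − (-0.10)(-0.25) = 0.6125
  C_12 = −[(-0.10)(0.85) − (-0.10)(-0.30)] = 0.1150
  C_13 = (-0.10)(-0.25) − (0.75)(-0.30) = 0.2500
  C_21 = −[(-0.20)(0.85) − (-0.45)(-0.25)] = 0.2825
  C_22 = (0.75)(0.85) − (-0.45)(-0.30) = 0.5025
  C_23 = −[(0.75)(-0.25) − (-0.20)(-0.30)] = 0.2475
  C_31 = (-0.20)(-0.10) − (-0.45)(0.75) = 0.3575
  C_32 = −[(0.75)(-0.10) − (-0.45)(-0.10)] = 0.1200
  C_33 = (0.75)(0.75) − (-0.20)(-0.10) = 0.5425
det(I−A) = Σ_j (I−A)_1j·C_1j = (0.75)(0.6125) + (-0.20)(0.1150) + (-0.45)(0.2500) = 0.323875
adj(I−A) = Cᵀ =
  [ 0.6125   0.2825   0.3575]
  [ 0.1150   0.5025   0.1200]
  [ 0.2500   0.2475   0.5425]
(I − A)⁻¹ = adj(I−A) / det(I−A) ≈
  [   1.8912     0.8723     1.1038]
  [   0.3551     1.5515     0.3705]
  [   0.7719     0.7642     1.6750]
First solve x = (I − A)⁻¹ d = adj(I−A)·d / det(I−A); in particular x_2 = (0.1150·275 + 0.5025·700 + 0.1200·625) / 0.323875 = 458.375 / 0.323875 ≈ 1415.2837.
Intermediate flow from 3 to 2: z_32 = a_32 · x_2 = 0.25 × 458.375 / 0.323875 = 114.59375 / 0.323875 ≈ 353.82.

z_32 = 353.82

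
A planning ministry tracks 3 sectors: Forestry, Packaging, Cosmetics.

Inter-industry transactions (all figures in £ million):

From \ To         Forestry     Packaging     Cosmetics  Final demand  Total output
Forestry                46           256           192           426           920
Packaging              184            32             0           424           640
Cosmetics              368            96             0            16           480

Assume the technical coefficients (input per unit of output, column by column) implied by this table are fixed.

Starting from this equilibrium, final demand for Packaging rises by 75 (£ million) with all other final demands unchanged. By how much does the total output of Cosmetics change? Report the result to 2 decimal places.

Δx_3 = 34.45

Technical coefficients a_ij = z_ij / X_j:
  a_11 = 46/920 = 0.05, a_21 = 184/920 = 0.20, a_31 = 368/920 = 0.40
  a_12 = 256/640 = 0.40, a_22 = 32/640 = 0.05, a_32 = 96/640 = 0.15
  a_13 = 192/480 = 0.40, a_23 = 0/480 = 0.00, a_33 = 0/480 = 0.00
I − A =
  [   0.95    -0.40    -0.40]
  [  -0.20     0.95     0.00]
  [  -0.40    -0.15     1.00]
Cofactors of I−A, C_ij = (−1)^(i+j)·(minor ij) (rows/columns in the sector order above):
  C_11 = (0.95)(1.00) − (0.00)(-0.15) = 0.9500
  C_12 = −[(-0.20)(1.00) − (0.00)(-0.40)] = 0.2000
  C_13 = (-0.20)(-0.15) − (0.95)(-0.40) = 0.4100
  C_21 = −[(-0.40)(1.00) − (-0.40)(-0.15)] = 0.4600
  C_22 = (0.95)(1.00) − (-0.40)(-0.40) = 0.7900
  C_23 = −[(0.95)(-0.15) − (-0.40)(-0.40)] = 0.3025
  C_31 = (-0.40)(0.00) − (-0.40)(0.95) = 0.3800
  C_32 = −[(0.95)(0.00) − (-0.40)(-0.20)] = 0.0800
  C_33 = (0.95)(0.95) − (-0.40)(-0.20) = 0.8225
det(I−A) = Σ_j (I−A)_1j·C_1j = (0.95)(0.9500) + (-0.40)(0.2000) + (-0.40)(0.4100) = 0.6585
adj(I−A) = Cᵀ =
  [ 0.9500   0.4600   0.3800]
  [ 0.2000   0.7900   0.0800]
  [ 0.4100   0.3025   0.8225]
(I − A)⁻¹ = adj(I−A) / det(I−A) ≈
  [   1.4427     0.6986     0.5771]
  [   0.3037     1.1997     0.1215]
  [   0.6226     0.4594     1.2491]
Δx = (I − A)⁻¹ Δd with Δd having +75 in the Packaging component and 0 elsewhere.
So Δx_3 = L_32 · (+75), where L_32 = adj(I−A)_32 / det(I−A) = 0.3025 / 0.6585.
Δx_3 = 0.3025 × (+75) / 0.6585 = 22.6875 / 0.6585 ≈ 34.45.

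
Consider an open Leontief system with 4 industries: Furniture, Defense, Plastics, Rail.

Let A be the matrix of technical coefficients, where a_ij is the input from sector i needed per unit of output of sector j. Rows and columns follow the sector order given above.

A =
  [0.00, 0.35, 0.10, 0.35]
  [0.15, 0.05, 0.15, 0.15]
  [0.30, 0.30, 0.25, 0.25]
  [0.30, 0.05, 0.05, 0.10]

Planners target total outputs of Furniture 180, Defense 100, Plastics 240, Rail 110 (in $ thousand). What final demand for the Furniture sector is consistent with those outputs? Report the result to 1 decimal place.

I − A =
  [   1.00    -0.35    -0.10    -0.35]
  [  -0.15     0.95    -0.15    -0.15]
  [  -0.30    -0.30     0.75    -0.25]
  [  -0.30    -0.05    -0.05     0.90]
d = (I − A) x:
  d_F = (+1.00)·180 + (-0.35)·100 + (-0.10)·240 + (-0.35)·110 = 82.5
  d_D = (-0.15)·180 + (+0.95)·100 + (-0.15)·240 + (-0.15)·110 = 15.5
  d_P = (-0.30)·180 + (-0.30)·100 + (+0.75)·240 + (-0.25)·110 = 68.5
  d_R = (-0.30)·180 + (-0.05)·100 + (-0.05)·240 + (+0.90)·110 = 28.0

d_F = 82.5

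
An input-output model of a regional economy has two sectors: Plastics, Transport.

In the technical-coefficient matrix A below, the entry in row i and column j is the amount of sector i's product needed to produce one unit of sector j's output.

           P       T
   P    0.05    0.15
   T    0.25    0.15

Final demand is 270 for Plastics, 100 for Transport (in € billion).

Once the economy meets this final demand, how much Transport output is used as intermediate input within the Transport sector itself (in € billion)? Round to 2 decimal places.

z_TT = 31.66

I − A =
  [   0.95    -0.15]
  [  -0.25     0.85]
det(I−A) = (0.95)(0.85) − (-0.15)(-0.25) = 0.7700
adj(I−A) = [[0.85, 0.15], [0.25, 0.95]]
(I − A)⁻¹ = adj(I−A) / det(I−A) ≈
  [   1.1039     0.1948]
  [   0.3247     1.2338]
First solve x = (I − A)⁻¹ d = adj(I−A)·d / det(I−A); in particular x_T = (0.25·270 + 0.95·100) / 0.7700 = 162.50 / 0.7700 ≈ 211.0390.
Intermediate flow from T to T: z_TT = a_TT · x_T = 0.15 × 162.50 / 0.7700 = 24.375 / 0.7700 ≈ 31.66.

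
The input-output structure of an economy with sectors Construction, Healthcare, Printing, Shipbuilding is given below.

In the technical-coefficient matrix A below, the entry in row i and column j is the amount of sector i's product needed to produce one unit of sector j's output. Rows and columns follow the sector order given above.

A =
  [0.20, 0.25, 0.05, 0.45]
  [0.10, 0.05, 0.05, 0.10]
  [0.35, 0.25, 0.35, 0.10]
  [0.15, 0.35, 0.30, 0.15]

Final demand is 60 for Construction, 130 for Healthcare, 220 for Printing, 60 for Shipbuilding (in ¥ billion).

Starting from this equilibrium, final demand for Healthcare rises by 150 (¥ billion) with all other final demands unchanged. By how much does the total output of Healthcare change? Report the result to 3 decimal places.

Δx_H = 209.156

I − A =
  [   0.80    -0.25    -0.05    -0.45]
  [  -0.10     0.95    -0.05    -0.10]
  [  -0.35    -0.25     0.65    -0.10]
  [  -0.15    -0.35    -0.30     0.85]
Compute the cofactors C_ij = (−1)^(i+j)·(3×3 minor ij) of I−A; the adjugate is their transpose:
adj(I−A) = Cᵀ =
  [ 0.453750   0.279125   0.192875   0.295750]
  [ 0.088125   0.311250   0.073125   0.091875]
  [ 0.313125   0.314375   0.513125   0.263125]
  [ 0.226875   0.288375   0.245250   0.445500]
det(I−A) = Σ_j (I−A)_1j·C_1j = (0.80)(0.453750) + (-0.25)(0.088125) + (-0.05)(0.313125) + (-0.45)(0.226875) = 0.22321875
(I − A)⁻¹ = adj(I−A) / det(I−A) ≈
  [   2.0328     1.2505     0.8641     1.3249]
  [   0.3948     1.3944     0.3276     0.4116]
  [   1.4028     1.4084     2.2988     1.1788]
  [   1.0164     1.2919     1.0987     1.9958]
Δx = (I − A)⁻¹ Δd with Δd having +150 in the Healthcare component and 0 elsewhere.
So Δx_H = L_HH · (+150), where L_HH = adj(I−A)_HH / det(I−A) = 0.311250 / 0.22321875.
Δx_H = 0.311250 × (+150) / 0.22321875 = 46.6875 / 0.22321875 ≈ 209.156.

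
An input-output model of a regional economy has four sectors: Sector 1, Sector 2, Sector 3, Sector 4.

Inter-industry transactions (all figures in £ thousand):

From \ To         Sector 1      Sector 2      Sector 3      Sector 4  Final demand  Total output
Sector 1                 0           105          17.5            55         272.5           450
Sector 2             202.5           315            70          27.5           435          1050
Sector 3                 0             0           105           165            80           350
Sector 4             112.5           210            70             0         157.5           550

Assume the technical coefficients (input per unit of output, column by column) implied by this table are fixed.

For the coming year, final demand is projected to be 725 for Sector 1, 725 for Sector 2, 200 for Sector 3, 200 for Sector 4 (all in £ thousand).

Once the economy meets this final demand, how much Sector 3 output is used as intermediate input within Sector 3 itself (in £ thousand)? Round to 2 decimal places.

Technical coefficients a_ij = z_ij / X_j:
  a_11 = 0/450 = 0.00, a_21 = 202.5/450 = 0.45, a_31 = 0/450 = 0.00, a_41 = 112.5/450 = 0.25
  a_12 = 105/1050 = 0.10, a_22 = 315/1050 = 0.30, a_32 = 0/1050 = 0.00, a_42 = 210/1050 = 0.20
  a_13 = 17.5/350 = 0.05, a_23 = 70/350 = 0.20, a_33 = 105/350 = 0.30, a_43 = 70/350 = 0.20
  a_14 = 55/550 = 0.10, a_24 = 27.5/550 = 0.05, a_34 = 165/550 = 0.30, a_44 = 0/550 = 0.00
I − A =
  [   1.00    -0.10    -0.05    -0.10]
  [  -0.45     0.70    -0.20    -0.05]
  [   0.00     0.00     0.70    -0.30]
  [  -0.25    -0.20    -0.20     1.00]
Compute the cofactors C_ij = (−1)^(i+j)·(3×3 minor ij) of I−A; the adjugate is their transpose:
adj(I−A) = Cᵀ =
  [ 0.429000   0.081000   0.073500   0.069000]
  [ 0.311750   0.618750   0.237125   0.133250]
  [ 0.079500   0.067500   0.617250   0.196500]
  [ 0.185500   0.157500   0.189250   0.458500]
det(I−A) = Σ_j (I−A)_1j·C_1j = (1.00)(0.429000) + (-0.10)(0.311750) + (-0.05)(0.079500) + (-0.10)(0.185500) = 0.3753
(I − A)⁻¹ = adj(I−A) / det(I−A) ≈
  [   1.1431     0.2158     0.1958     0.1839]
  [   0.8307     1.6487     0.6318     0.3550]
  [   0.2118     0.1799     1.6447     0.5236]
  [   0.4943     0.4197     0.5043     1.2217]
First solve x = (I − A)⁻¹ d = adj(I−A)·d / det(I−A); in particular x_3 = (0.079500·725 + 0.067500·725 + 0.617250·200 + 0.196500·200) / 0.3753 = 269.325 / 0.3753 ≈ 717.6259.
Intermediate flow from 3 to 3: z_33 = a_33 · x_3 = 0.30 × 269.325 / 0.3753 = 80.7975 / 0.3753 ≈ 215.29.

z_33 = 215.29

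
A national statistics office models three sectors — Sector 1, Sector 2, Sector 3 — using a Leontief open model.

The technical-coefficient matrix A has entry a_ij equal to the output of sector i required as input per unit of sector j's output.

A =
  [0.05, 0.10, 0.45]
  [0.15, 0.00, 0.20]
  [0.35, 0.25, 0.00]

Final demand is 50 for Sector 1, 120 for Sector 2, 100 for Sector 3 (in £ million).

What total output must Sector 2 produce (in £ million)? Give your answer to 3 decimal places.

x_2 = 186.723

I − A =
  [   0.95    -0.10    -0.45]
  [  -0.15     1.00    -0.20]
  [  -0.35    -0.25     1.00]
Cofactors of I−A, C_ij = (−1)^(i+j)·(minor ij) (rows/columns in the sector order above):
  C_11 = (1.00)(1.00) − (-0.20)(-0.25) = 0.9500
  C_12 = −[(-0.15)(1.00) − (-0.20)(-0.35)] = 0.2200
  C_13 = (-0.15)(-0.25) − (1.00)(-0.35) = 0.3875
  C_21 = −[(-0.10)(1.00) − (-0.45)(-0.25)] = 0.2125
  C_22 = (0.95)(1.00) − (-0.45)(-0.35) = 0.7925
  C_23 = −[(0.95)(-0.25) − (-0.10)(-0.35)] = 0.2725
  C_31 = (-0.10)(-0.20) − (-0.45)(1.00) = 0.4700
  C_32 = −[(0.95)(-0.20) − (-0.45)(-0.15)] = 0.2575
  C_33 = (0.95)(1.00) − (-0.10)(-0.15) = 0.9350
det(I−A) = Σ_j (I−A)_1j·C_1j = (0.95)(0.9500) + (-0.10)(0.2200) + (-0.45)(0.3875) = 0.706125
adj(I−A) = Cᵀ =
  [ 0.9500   0.2125   0.4700]
  [ 0.2200   0.7925   0.2575]
  [ 0.3875   0.2725   0.9350]
(I − A)⁻¹ = adj(I−A) / det(I−A) ≈
  [   1.3454     0.3009     0.6656]
  [   0.3116     1.1223     0.3647]
  [   0.5488     0.3859     1.3241]
x = (I − A)⁻¹ d = adj(I−A)·d / det(I−A), with det(I−A) = 0.706125:
  x_1 = (0.9500·50 + 0.2125·120 + 0.4700·100) / 0.706125 = 120.00 / 0.706125 ≈ 169.942
  x_2 = (0.2200·50 + 0.7925·120 + 0.2575·100) / 0.706125 = 131.85 / 0.706125 ≈ 186.723
  x_3 = (0.3875·50 + 0.2725·120 + 0.9350·100) / 0.706125 = 145.575 / 0.706125 ≈ 206.160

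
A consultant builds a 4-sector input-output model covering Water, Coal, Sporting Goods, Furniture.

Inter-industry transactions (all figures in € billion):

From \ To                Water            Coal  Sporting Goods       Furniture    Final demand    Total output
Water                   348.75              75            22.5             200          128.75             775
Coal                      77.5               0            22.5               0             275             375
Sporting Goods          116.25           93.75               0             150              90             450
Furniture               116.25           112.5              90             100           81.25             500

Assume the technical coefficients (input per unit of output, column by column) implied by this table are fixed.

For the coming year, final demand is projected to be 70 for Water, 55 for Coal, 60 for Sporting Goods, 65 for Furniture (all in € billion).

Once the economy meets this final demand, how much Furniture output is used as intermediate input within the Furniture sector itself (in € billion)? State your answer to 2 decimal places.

z_FF = 47.74

Technical coefficients a_ij = z_ij / X_j:
  a_WW = 348.75/775 = 0.45, a_CW = 77.5/775 = 0.10, a_SW = 116.25/775 = 0.15, a_FW = 116.25/775 = 0.15
  a_WC = 75/375 = 0.20, a_CC = 0/375 = 0.00, a_SC = 93.75/375 = 0.25, a_FC = 112.5/375 = 0.30
  a_WS = 22.5/450 = 0.05, a_CS = 22.5/450 = 0.05, a_SS = 0/450 = 0.00, a_FS = 90/450 = 0.20
  a_WF = 200/500 = 0.40, a_CF = 0/500 = 0.00, a_SF = 150/500 = 0.30, a_FF = 100/500 = 0.20
I − A =
  [   0.55    -0.20    -0.05    -0.40]
  [  -0.10     1.00    -0.05     0.00]
  [  -0.15    -0.25     1.00    -0.30]
  [  -0.15    -0.30    -0.20     0.80]
Compute the cofactors C_ij = (−1)^(i+j)·(3×3 minor ij) of I−A; the adjugate is their transpose:
adj(I−A) = Cᵀ =
  [ 0.725500   0.302500   0.134000   0.413000]
  [ 0.082250   0.326750   0.031000   0.052750]
  [ 0.194000   0.195500   0.352000   0.229000]
  [ 0.215375   0.228125   0.124750   0.512875]
det(I−A) = Σ_j (I−A)_1j·C_1j = (0.55)(0.725500) + (-0.20)(0.082250) + (-0.05)(0.194000) + (-0.40)(0.215375) = 0.286725
(I − A)⁻¹ = adj(I−A) / det(I−A) ≈
  [   2.5303     1.0550     0.4673     1.4404]
  [   0.2869     1.1396     0.1081     0.1840]
  [   0.6766     0.6818     1.2277     0.7987]
  [   0.7512     0.7956     0.4351     1.7887]
First solve x = (I − A)⁻¹ d = adj(I−A)·d / det(I−A); in particular x_F = (0.215375·70 + 0.228125·55 + 0.124750·60 + 0.512875·65) / 0.286725 = 68.445 / 0.286725 ≈ 238.7131.
Intermediate flow from F to F: z_FF = a_FF · x_F = 0.20 × 68.445 / 0.286725 = 13.689 / 0.286725 ≈ 47.74.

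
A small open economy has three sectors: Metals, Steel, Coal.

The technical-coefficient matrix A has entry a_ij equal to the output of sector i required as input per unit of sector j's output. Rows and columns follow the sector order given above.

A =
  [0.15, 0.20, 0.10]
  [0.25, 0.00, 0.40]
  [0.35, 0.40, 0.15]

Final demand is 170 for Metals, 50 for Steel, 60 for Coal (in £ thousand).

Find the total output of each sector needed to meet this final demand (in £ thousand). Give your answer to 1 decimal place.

x_1 = 294.3, x_2 = 246.7, x_3 = 307.9

I − A =
  [   0.85    -0.20    -0.10]
  [  -0.25     1.00    -0.40]
  [  -0.35    -0.40     0.85]
Cofactors of I−A, C_ij = (−1)^(i+j)·(minor ij) (rows/columns in the sector order above):
  C_11 = (1.00)(0.85) − (-0.40)(-0.40) = 0.6900
  C_12 = −[(-0.25)(0.85) − (-0.40)(-0.35)] = 0.3525
  C_13 = (-0.25)(-0.40) − (1.00)(-0.35) = 0.4500
  C_21 = −[(-0.20)(0.85) − (-0.10)(-0.40)] = 0.2100
  C_22 = (0.85)(0.85) − (-0.10)(-0.35) = 0.6875
  C_23 = −[(0.85)(-0.40) − (-0.20)(-0.35)] = 0.4100
  C_31 = (-0.20)(-0.40) − (-0.10)(1.00) = 0.1800
  C_32 = −[(0.85)(-0.40) − (-0.10)(-0.25)] = 0.3650
  C_33 = (0.85)(1.00) − (-0.20)(-0.25) = 0.8000
det(I−A) = Σ_j (I−A)_1j·C_1j = (0.85)(0.6900) + (-0.20)(0.3525) + (-0.10)(0.4500) = 0.4710
adj(I−A) = Cᵀ =
  [ 0.6900   0.2100   0.1800]
  [ 0.3525   0.6875   0.3650]
  [ 0.4500   0.4100   0.8000]
(I − A)⁻¹ = adj(I−A) / det(I−A) ≈
  [   1.4650     0.4459     0.3822]
  [   0.7484     1.4597     0.7749]
  [   0.9554     0.8705     1.6985]
x = (I − A)⁻¹ d = adj(I−A)·d / det(I−A), with det(I−A) = 0.4710:
  x_1 = (0.6900·170 + 0.2100·50 + 0.1800·60) / 0.4710 = 138.60 / 0.4710 ≈ 294.3
  x_2 = (0.3525·170 + 0.6875·50 + 0.3650·60) / 0.4710 = 116.20 / 0.4710 ≈ 246.7
  x_3 = (0.4500·170 + 0.4100·50 + 0.8000·60) / 0.4710 = 145.00 / 0.4710 ≈ 307.9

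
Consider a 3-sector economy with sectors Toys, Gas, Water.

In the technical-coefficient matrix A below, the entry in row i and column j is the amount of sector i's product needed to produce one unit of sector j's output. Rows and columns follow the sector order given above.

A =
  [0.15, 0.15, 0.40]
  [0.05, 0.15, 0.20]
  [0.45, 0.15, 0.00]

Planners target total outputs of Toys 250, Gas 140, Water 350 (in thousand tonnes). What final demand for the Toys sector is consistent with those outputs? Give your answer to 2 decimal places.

d_1 = 51.50

I − A =
  [   0.85    -0.15    -0.40]
  [  -0.05     0.85    -0.20]
  [  -0.45    -0.15     1.00]
d = (I − A) x:
  d_1 = (+0.85)·250 + (-0.15)·140 + (-0.40)·350 = 51.50
  d_2 = (-0.05)·250 + (+0.85)·140 + (-0.20)·350 = 36.50
  d_3 = (-0.45)·250 + (-0.15)·140 + (+1.00)·350 = 216.50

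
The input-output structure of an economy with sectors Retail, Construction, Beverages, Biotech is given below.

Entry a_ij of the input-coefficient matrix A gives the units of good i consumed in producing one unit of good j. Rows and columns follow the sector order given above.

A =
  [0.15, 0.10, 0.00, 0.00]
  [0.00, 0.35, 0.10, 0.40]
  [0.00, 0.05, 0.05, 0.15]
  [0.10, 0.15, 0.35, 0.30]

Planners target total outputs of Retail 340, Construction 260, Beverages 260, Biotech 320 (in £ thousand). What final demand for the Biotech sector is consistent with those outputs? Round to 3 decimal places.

d_4 = 60.000

I − A =
  [   0.85    -0.10     0.00     0.00]
  [   0.00     0.65    -0.10    -0.40]
  [   0.00    -0.05     0.95    -0.15]
  [  -0.10    -0.15    -0.35     0.70]
d = (I − A) x:
  d_1 = (+0.85)·340 + (-0.10)·260 + (+0.00)·260 + (+0.00)·320 = 263.000
  d_2 = (+0.00)·340 + (+0.65)·260 + (-0.10)·260 + (-0.40)·320 = 15.000
  d_3 = (+0.00)·340 + (-0.05)·260 + (+0.95)·260 + (-0.15)·320 = 186.000
  d_4 = (-0.10)·340 + (-0.15)·260 + (-0.35)·260 + (+0.70)·320 = 60.000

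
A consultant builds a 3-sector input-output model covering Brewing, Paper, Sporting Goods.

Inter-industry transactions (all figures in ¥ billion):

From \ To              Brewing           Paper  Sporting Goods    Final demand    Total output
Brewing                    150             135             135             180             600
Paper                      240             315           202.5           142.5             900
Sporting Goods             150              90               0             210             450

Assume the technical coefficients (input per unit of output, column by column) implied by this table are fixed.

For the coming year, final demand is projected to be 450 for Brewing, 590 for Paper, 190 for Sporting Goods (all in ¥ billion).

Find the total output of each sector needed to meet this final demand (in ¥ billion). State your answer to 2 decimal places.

Technical coefficients a_ij = z_ij / X_j:
  a_11 = 150/600 = 0.25, a_21 = 240/600 = 0.40, a_31 = 150/600 = 0.25
  a_12 = 135/900 = 0.15, a_22 = 315/900 = 0.35, a_32 = 90/900 = 0.10
  a_13 = 135/450 = 0.30, a_23 = 202.5/450 = 0.45, a_33 = 0/450 = 0.00
I − A =
  [   0.75    -0.15    -0.30]
  [  -0.40     0.65    -0.45]
  [  -0.25    -0.10     1.00]
Cofactors of I−A, C_ij = (−1)^(i+j)·(minor ij) (rows/columns in the sector order above):
  C_11 = (0.65)(1.00) − (-0.45)(-0.10) = 0.6050
  C_12 = −[(-0.40)(1.00) − (-0.45)(-0.25)] = 0.5125
  C_13 = (-0.40)(-0.10) − (0.65)(-0.25) = 0.2025
  C_21 = −[(-0.15)(1.00) − (-0.30)(-0.10)] = 0.1800
  C_22 = (0.75)(1.00) − (-0.30)(-0.25) = 0.6750
  C_23 = −[(0.75)(-0.10) − (-0.15)(-0.25)] = 0.1125
  C_31 = (-0.15)(-0.45) − (-0.30)(0.65) = 0.2625
  C_32 = −[(0.75)(-0.45) − (-0.30)(-0.40)] = 0.4575
  C_33 = (0.75)(0.65) − (-0.15)(-0.40) = 0.4275
det(I−A) = Σ_j (I−A)_1j·C_1j = (0.75)(0.6050) + (-0.15)(0.5125) + (-0.30)(0.2025) = 0.316125
adj(I−A) = Cᵀ =
  [ 0.6050   0.1800   0.2625]
  [ 0.5125   0.6750   0.4575]
  [ 0.2025   0.1125   0.4275]
(I − A)⁻¹ = adj(I−A) / det(I−A) ≈
  [   1.9138     0.5694     0.8304]
  [   1.6212     2.1352     1.4472]
  [   0.6406     0.3559     1.3523]
x = (I − A)⁻¹ d = adj(I−A)·d / det(I−A), with det(I−A) = 0.316125:
  x_1 = (0.6050·450 + 0.1800·590 + 0.2625·190) / 0.316125 = 428.325 / 0.316125 ≈ 1354.92
  x_2 = (0.5125·450 + 0.6750·590 + 0.4575·190) / 0.316125 = 715.80 / 0.316125 ≈ 2264.29
  x_3 = (0.2025·450 + 0.1125·590 + 0.4275·190) / 0.316125 = 238.725 / 0.316125 ≈ 755.16

x_1 = 1354.92, x_2 = 2264.29, x_3 = 755.16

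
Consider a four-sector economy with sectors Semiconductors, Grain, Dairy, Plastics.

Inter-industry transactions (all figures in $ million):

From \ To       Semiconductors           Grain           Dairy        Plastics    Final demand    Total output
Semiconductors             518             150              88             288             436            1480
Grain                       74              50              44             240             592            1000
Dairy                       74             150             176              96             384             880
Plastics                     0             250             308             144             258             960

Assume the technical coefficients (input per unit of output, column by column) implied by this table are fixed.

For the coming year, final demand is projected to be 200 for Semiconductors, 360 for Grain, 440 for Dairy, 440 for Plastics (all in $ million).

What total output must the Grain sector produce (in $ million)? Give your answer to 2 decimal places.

x_2 = 782.28

Technical coefficients a_ij = z_ij / X_j:
  a_11 = 518/1480 = 0.35, a_21 = 74/1480 = 0.05, a_31 = 74/1480 = 0.05, a_41 = 0/1480 = 0.00
  a_12 = 150/1000 = 0.15, a_22 = 50/1000 = 0.05, a_32 = 150/1000 = 0.15, a_42 = 250/1000 = 0.25
  a_13 = 88/880 = 0.10, a_23 = 44/880 = 0.05, a_33 = 176/880 = 0.20, a_43 = 308/880 = 0.35
  a_14 = 288/960 = 0.30, a_24 = 240/960 = 0.25, a_34 = 96/960 = 0.10, a_44 = 144/960 = 0.15
I − A =
  [   0.65    -0.15    -0.10    -0.30]
  [  -0.05     0.95    -0.05    -0.25]
  [  -0.05    -0.15     0.80    -0.10]
  [   0.00    -0.25    -0.35     0.85]
Compute the cofactors C_ij = (−1)^(i+j)·(3×3 minor ij) of I−A; the adjugate is their transpose:
adj(I−A) = Cᵀ =
  [ 0.542000   0.187750   0.197500   0.269750]
  [ 0.038750   0.409750   0.094000   0.145250]
  [ 0.044875   0.109250   0.474125   0.103750]
  [ 0.029875   0.165500   0.222875   0.477250]
det(I−A) = Σ_j (I−A)_1j·C_1j = (0.65)(0.542000) + (-0.15)(0.038750) + (-0.10)(0.044875) + (-0.30)(0.029875) = 0.3330375
(I − A)⁻¹ = adj(I−A) / det(I−A) ≈
  [   1.6274     0.5638     0.5930     0.8100]
  [   0.1164     1.2303     0.2823     0.4361]
  [   0.1347     0.3280     1.4236     0.3115]
  [   0.0897     0.4969     0.6692     1.4330]
x = (I − A)⁻¹ d = adj(I−A)·d / det(I−A), with det(I−A) = 0.3330375:
  x_1 = (0.542000·200 + 0.187750·360 + 0.197500·440 + 0.269750·440) / 0.3330375 = 381.58 / 0.3330375 ≈ 1145.76
  x_2 = (0.038750·200 + 0.409750·360 + 0.094000·440 + 0.145250·440) / 0.3330375 = 260.53 / 0.3330375 ≈ 782.28
  x_3 = (0.044875·200 + 0.109250·360 + 0.474125·440 + 0.103750·440) / 0.3330375 = 302.57 / 0.3330375 ≈ 908.52
  x_4 = (0.029875·200 + 0.165500·360 + 0.222875·440 + 0.477250·440) / 0.3330375 = 373.61 / 0.3330375 ≈ 1121.83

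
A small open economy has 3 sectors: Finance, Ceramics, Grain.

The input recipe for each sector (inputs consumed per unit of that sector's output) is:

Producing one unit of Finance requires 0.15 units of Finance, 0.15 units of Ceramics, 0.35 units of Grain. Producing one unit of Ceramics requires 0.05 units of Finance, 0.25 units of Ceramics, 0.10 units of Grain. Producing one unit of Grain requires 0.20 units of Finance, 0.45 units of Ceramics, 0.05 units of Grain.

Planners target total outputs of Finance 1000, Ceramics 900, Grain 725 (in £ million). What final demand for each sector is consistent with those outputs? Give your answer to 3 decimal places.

I − A =
  [   0.85    -0.05    -0.20]
  [  -0.15     0.75    -0.45]
  [  -0.35    -0.10     0.95]
d = (I − A) x:
  d_F = (+0.85)·1000 + (-0.05)·900 + (-0.20)·725 = 660.000
  d_C = (-0.15)·1000 + (+0.75)·900 + (-0.45)·725 = 198.750
  d_G = (-0.35)·1000 + (-0.10)·900 + (+0.95)·725 = 248.750

d_F = 660.000, d_C = 198.750, d_G = 248.750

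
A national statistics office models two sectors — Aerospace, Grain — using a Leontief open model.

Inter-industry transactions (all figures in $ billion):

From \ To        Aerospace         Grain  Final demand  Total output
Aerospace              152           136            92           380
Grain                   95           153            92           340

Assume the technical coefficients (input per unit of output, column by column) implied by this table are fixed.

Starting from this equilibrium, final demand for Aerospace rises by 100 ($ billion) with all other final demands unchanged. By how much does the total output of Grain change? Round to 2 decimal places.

Technical coefficients a_ij = z_ij / X_j:
  a_AA = 152/380 = 0.40, a_GA = 95/380 = 0.25
  a_AG = 136/340 = 0.40, a_GG = 153/340 = 0.45
I − A =
  [   0.60    -0.40]
  [  -0.25     0.55]
det(I−A) = (0.60)(0.55) − (-0.40)(-0.25) = 0.2300
adj(I−A) = [[0.55, 0.40], [0.25, 0.60]]
(I − A)⁻¹ = adj(I−A) / det(I−A) ≈
  [   2.3913     1.7391]
  [   1.0870     2.6087]
Δx = (I − A)⁻¹ Δd with Δd having +100 in the Aerospace component and 0 elsewhere.
So Δx_G = L_GA · (+100), where L_GA = adj(I−A)_GA / det(I−A) = 0.25 / 0.2300.
Δx_G = 0.25 × (+100) / 0.2300 = 25.00 / 0.2300 ≈ 108.70.

Δx_G = 108.70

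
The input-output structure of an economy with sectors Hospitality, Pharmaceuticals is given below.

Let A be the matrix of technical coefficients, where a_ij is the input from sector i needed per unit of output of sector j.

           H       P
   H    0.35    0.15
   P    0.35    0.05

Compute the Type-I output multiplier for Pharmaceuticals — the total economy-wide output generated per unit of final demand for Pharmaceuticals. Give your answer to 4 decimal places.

I − A =
  [   0.65    -0.15]
  [  -0.35     0.95]
det(I−A) = (0.65)(0.95) − (-0.15)(-0.35) = 0.5650
adj(I−A) = [[0.95, 0.15], [0.35, 0.65]]
(I − A)⁻¹ = adj(I−A) / det(I−A) ≈
  [   1.68142     0.26549]
  [   0.61947     1.15044]
The output multiplier for sector j is the column-j sum of the Leontief inverse (I − A)⁻¹ = adj(I−A) / det(I−A).
Column P of adj(I−A): (0.15, 0.65); det(I−A) = 0.5650.
m_P = (0.15 + 0.65) / 0.5650 = 0.80 / 0.5650 ≈ 1.4159.

m_P = 1.4159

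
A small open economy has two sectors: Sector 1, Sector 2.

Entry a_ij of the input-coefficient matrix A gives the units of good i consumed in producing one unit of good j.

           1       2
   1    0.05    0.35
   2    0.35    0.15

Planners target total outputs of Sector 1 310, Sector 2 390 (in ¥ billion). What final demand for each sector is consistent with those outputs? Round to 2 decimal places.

I − A =
  [   0.95    -0.35]
  [  -0.35     0.85]
d = (I − A) x:
  d_1 = (+0.95)·310 + (-0.35)·390 = 158.00
  d_2 = (-0.35)·310 + (+0.85)·390 = 223.00

d_1 = 158.00, d_2 = 223.00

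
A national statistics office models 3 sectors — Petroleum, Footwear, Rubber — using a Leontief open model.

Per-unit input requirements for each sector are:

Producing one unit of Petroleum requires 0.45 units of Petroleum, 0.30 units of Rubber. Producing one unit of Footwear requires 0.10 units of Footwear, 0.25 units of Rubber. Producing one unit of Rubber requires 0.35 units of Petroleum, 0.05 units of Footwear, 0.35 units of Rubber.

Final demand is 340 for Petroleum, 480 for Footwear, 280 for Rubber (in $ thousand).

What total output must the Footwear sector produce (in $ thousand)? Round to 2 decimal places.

I − A =
  [   0.55     0.00    -0.35]
  [   0.00     0.90    -0.05]
  [  -0.30    -0.25     0.65]
Cofactors of I−A, C_ij = (−1)^(i+j)·(minor ij) (rows/columns in the sector order above):
  C_11 = (0.90)(0.65) − (-0.05)(-0.25) = 0.5725
  C_12 = −[(0.00)(0.65) − (-0.05)(-0.30)] = 0.0150
  C_13 = (0.00)(-0.25) − (0.90)(-0.30) = 0.2700
  C_21 = −[(0.00)(0.65) − (-0.35)(-0.25)] = 0.0875
  C_22 = (0.55)(0.65) − (-0.35)(-0.30) = 0.2525
  C_23 = −[(0.55)(-0.25) − (0.00)(-0.30)] = 0.1375
  C_31 = (0.00)(-0.05) − (-0.35)(0.90) = 0.3150
  C_32 = −[(0.55)(-0.05) − (-0.35)(0.00)] = 0.0275
  C_33 = (0.55)(0.90) − (0.00)(0.00) = 0.4950
det(I−A) = Σ_j (I−A)_1j·C_1j = (0.55)(0.5725) + (0.00)(0.0150) + (-0.35)(0.2700) = 0.220375
adj(I−A) = Cᵀ =
  [ 0.5725   0.0875   0.3150]
  [ 0.0150   0.2525   0.0275]
  [ 0.2700   0.1375   0.4950]
(I − A)⁻¹ = adj(I−A) / det(I−A) ≈
  [   2.5978     0.3971     1.4294]
  [   0.0681     1.1458     0.1248]
  [   1.2252     0.6239     2.2462]
x = (I − A)⁻¹ d = adj(I−A)·d / det(I−A), with det(I−A) = 0.220375:
  x_P = (0.5725·340 + 0.0875·480 + 0.3150·280) / 0.220375 = 324.85 / 0.220375 ≈ 1474.08
  x_F = (0.0150·340 + 0.2525·480 + 0.0275·280) / 0.220375 = 134.00 / 0.220375 ≈ 608.05
  x_R = (0.2700·340 + 0.1375·480 + 0.4950·280) / 0.220375 = 296.40 / 0.220375 ≈ 1344.98

x_F = 608.05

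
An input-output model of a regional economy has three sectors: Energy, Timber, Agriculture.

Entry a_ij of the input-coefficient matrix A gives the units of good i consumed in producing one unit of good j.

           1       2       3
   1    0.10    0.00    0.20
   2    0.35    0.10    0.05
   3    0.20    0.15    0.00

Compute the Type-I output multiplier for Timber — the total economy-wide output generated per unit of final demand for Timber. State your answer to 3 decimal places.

I − A =
  [   0.90     0.00    -0.20]
  [  -0.35     0.90    -0.05]
  [  -0.20    -0.15     1.00]
Cofactors of I−A, C_ij = (−1)^(i+j)·(minor ij) (rows/columns in the sector order above):
  C_11 = (0.90)(1.00) − (-0.05)(-0.15) = 0.8925
  C_12 = −[(-0.35)(1.00) − (-0.05)(-0.20)] = 0.3600
  C_13 = (-0.35)(-0.15) − (0.90)(-0.20) = 0.2325
  C_21 = −[(0.00)(1.00) − (-0.20)(-0.15)] = 0.0300
  C_22 = (0.90)(1.00) − (-0.20)(-0.20) = 0.8600
  C_23 = −[(0.90)(-0.15) − (0.00)(-0.20)] = 0.1350
  C_31 = (0.00)(-0.05) − (-0.20)(0.90) = 0.1800
  C_32 = −[(0.90)(-0.05) − (-0.20)(-0.35)] = 0.1150
  C_33 = (0.90)(0.90) − (0.00)(-0.35) = 0.8100
det(I−A) = Σ_j (I−A)_1j·C_1j = (0.90)(0.8925) + (0.00)(0.3600) + (-0.20)(0.2325) = 0.75675
adj(I−A) = Cᵀ =
  [ 0.8925   0.0300   0.1800]
  [ 0.3600   0.8600   0.1150]
  [ 0.2325   0.1350   0.8100]
(I − A)⁻¹ = adj(I−A) / det(I−A) ≈
  [   1.1794     0.0396     0.2379]
  [   0.4757     1.1364     0.1520]
  [   0.3072     0.1784     1.0704]
The output multiplier for sector j is the column-j sum of the Leontief inverse (I − A)⁻¹ = adj(I−A) / det(I−A).
Column 2 of adj(I−A): (0.0300, 0.8600, 0.1350); det(I−A) = 0.75675.
m_2 = (0.0300 + 0.8600 + 0.1350) / 0.75675 = 1.025 / 0.75675 ≈ 1.354.

m_2 = 1.354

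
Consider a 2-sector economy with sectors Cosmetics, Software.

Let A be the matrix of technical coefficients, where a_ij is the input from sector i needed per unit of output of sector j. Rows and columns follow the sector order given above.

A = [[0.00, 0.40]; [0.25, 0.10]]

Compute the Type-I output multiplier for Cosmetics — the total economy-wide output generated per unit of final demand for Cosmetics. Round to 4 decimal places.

I − A =
  [   1.00    -0.40]
  [  -0.25     0.90]
det(I−A) = (1.00)(0.90) − (-0.40)(-0.25) = 0.8000
adj(I−A) = [[0.90, 0.40], [0.25, 1.00]]
(I − A)⁻¹ = adj(I−A) / det(I−A) ≈
  [   1.12500     0.50000]
  [   0.31250     1.25000]
The output multiplier for sector j is the column-j sum of the Leontief inverse (I − A)⁻¹ = adj(I−A) / det(I−A).
Column C of adj(I−A): (0.90, 0.25); det(I−A) = 0.8000.
m_C = (0.90 + 0.25) / 0.8000 = 1.15 / 0.8000 = 1.4375.

m_C = 1.4375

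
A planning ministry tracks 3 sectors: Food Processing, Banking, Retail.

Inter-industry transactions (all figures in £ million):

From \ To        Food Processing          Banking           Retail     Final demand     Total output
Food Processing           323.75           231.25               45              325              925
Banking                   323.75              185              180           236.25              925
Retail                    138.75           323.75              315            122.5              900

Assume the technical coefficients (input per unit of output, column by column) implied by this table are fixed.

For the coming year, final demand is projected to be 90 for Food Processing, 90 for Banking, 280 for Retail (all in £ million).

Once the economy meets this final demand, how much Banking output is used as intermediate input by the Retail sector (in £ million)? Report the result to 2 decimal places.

z_BR = 154.42

Technical coefficients a_ij = z_ij / X_j:
  a_FF = 323.75/925 = 0.35, a_BF = 323.75/925 = 0.35, a_RF = 138.75/925 = 0.15
  a_FB = 231.25/925 = 0.25, a_BB = 185/925 = 0.20, a_RB = 323.75/925 = 0.35
  a_FR = 45/900 = 0.05, a_BR = 180/900 = 0.20, a_RR = 315/900 = 0.35
I − A =
  [   0.65    -0.25    -0.05]
  [  -0.35     0.80    -0.20]
  [  -0.15    -0.35     0.65]
Cofactors of I−A, C_ij = (−1)^(i+j)·(minor ij) (rows/columns in the sector order above):
  C_11 = (0.80)(0.65) − (-0.20)(-0.35) = 0.4500
  C_12 = −[(-0.35)(0.65) − (-0.20)(-0.15)] = 0.2575
  C_13 = (-0.35)(-0.35) − (0.80)(-0.15) = 0.2425
  C_21 = −[(-0.25)(0.65) − (-0.05)(-0.35)] = 0.1800
  C_22 = (0.65)(0.65) − (-0.05)(-0.15) = 0.4150
  C_23 = −[(0.65)(-0.35) − (-0.25)(-0.15)] = 0.2650
  C_31 = (-0.25)(-0.20) − (-0.05)(0.80) = 0.0900
  C_32 = −[(0.65)(-0.20) − (-0.05)(-0.35)] = 0.1475
  C_33 = (0.65)(0.80) − (-0.25)(-0.35) = 0.4325
det(I−A) = Σ_j (I−A)_1j·C_1j = (0.65)(0.4500) + (-0.25)(0.2575) + (-0.05)(0.2425) = 0.2160
adj(I−A) = Cᵀ =
  [ 0.4500   0.1800   0.0900]
  [ 0.2575   0.4150   0.1475]
  [ 0.2425   0.2650   0.4325]
(I − A)⁻¹ = adj(I−A) / det(I−A) ≈
  [   2.0833     0.8333     0.4167]
  [   1.1921     1.9213     0.6829]
  [   1.1227     1.2269     2.0023]
First solve x = (I − A)⁻¹ d = adj(I−A)·d / det(I−A); in particular x_R = (0.2425·90 + 0.2650·90 + 0.4325·280) / 0.2160 = 166.775 / 0.2160 ≈ 772.1065.
Intermediate flow from B to R: z_BR = a_BR · x_R = 0.20 × 166.775 / 0.2160 = 33.355 / 0.2160 ≈ 154.42.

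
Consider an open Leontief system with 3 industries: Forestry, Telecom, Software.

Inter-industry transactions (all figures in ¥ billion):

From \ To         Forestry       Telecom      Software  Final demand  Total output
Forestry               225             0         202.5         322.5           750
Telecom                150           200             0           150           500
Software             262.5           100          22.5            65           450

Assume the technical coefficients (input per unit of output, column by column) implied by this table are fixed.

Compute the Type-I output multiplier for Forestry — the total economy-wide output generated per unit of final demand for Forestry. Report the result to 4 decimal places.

m_1 = 3.5253

Technical coefficients a_ij = z_ij / X_j:
  a_11 = 225/750 = 0.30, a_21 = 150/750 = 0.20, a_31 = 262.5/750 = 0.35
  a_12 = 0/500 = 0.00, a_22 = 200/500 = 0.40, a_32 = 100/500 = 0.20
  a_13 = 202.5/450 = 0.45, a_23 = 0/450 = 0.00, a_33 = 22.5/450 = 0.05
I − A =
  [   0.70     0.00    -0.45]
  [  -0.20     0.60     0.00]
  [  -0.35    -0.20     0.95]
Cofactors of I−A, C_ij = (−1)^(i+j)·(minor ij) (rows/columns in the sector order above):
  C_11 = (0.60)(0.95) − (0.00)(-0.20) = 0.5700
  C_12 = −[(-0.20)(0.95) − (0.00)(-0.35)] = 0.1900
  C_13 = (-0.20)(-0.20) − (0.60)(-0.35) = 0.2500
  C_21 = −[(0.00)(0.95) − (-0.45)(-0.20)] = 0.0900
  C_22 = (0.70)(0.95) − (-0.45)(-0.35) = 0.5075
  C_23 = −[(0.70)(-0.20) − (0.00)(-0.35)] = 0.1400
  C_31 = (0.00)(0.00) − (-0.45)(0.60) = 0.2700
  C_32 = −[(0.70)(0.00) − (-0.45)(-0.20)] = 0.0900
  C_33 = (0.70)(0.60) − (0.00)(-0.20) = 0.4200
det(I−A) = Σ_j (I−A)_1j·C_1j = (0.70)(0.5700) + (0.00)(0.1900) + (-0.45)(0.2500) = 0.2865
adj(I−A) = Cᵀ =
  [ 0.5700   0.0900   0.2700]
  [ 0.1900   0.5075   0.0900]
  [ 0.2500   0.1400   0.4200]
(I − A)⁻¹ = adj(I−A) / det(I−A) ≈
  [   1.98953     0.31414     0.94241]
  [   0.66318     1.77138     0.31414]
  [   0.87260     0.48866     1.46597]
The output multiplier for sector j is the column-j sum of the Leontief inverse (I − A)⁻¹ = adj(I−A) / det(I−A).
Column 1 of adj(I−A): (0.5700, 0.1900, 0.2500); det(I−A) = 0.2865.
m_1 = (0.5700 + 0.1900 + 0.2500) / 0.2865 = 1.01 / 0.2865 ≈ 3.5253.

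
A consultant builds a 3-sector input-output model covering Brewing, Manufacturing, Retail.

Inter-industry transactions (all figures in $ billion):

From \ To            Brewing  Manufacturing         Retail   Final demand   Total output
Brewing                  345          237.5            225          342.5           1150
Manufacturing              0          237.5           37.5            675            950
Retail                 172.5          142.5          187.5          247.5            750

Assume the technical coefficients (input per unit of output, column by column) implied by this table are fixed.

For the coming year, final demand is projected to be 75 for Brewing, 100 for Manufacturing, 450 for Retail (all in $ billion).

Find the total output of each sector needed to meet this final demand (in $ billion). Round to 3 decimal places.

x_B = 486.716, x_M = 182.253, x_R = 733.794

Technical coefficients a_ij = z_ij / X_j:
  a_BB = 345/1150 = 0.30, a_MB = 0/1150 = 0.00, a_RB = 172.5/1150 = 0.15
  a_BM = 237.5/950 = 0.25, a_MM = 237.5/950 = 0.25, a_RM = 142.5/950 = 0.15
  a_BR = 225/750 = 0.30, a_MR = 37.5/750 = 0.05, a_RR = 187.5/750 = 0.25
I − A =
  [   0.70    -0.25    -0.30]
  [   0.00     0.75    -0.05]
  [  -0.15    -0.15     0.75]
Cofactors of I−A, C_ij = (−1)^(i+j)·(minor ij) (rows/columns in the sector order above):
  C_11 = (0.75)(0.75) − (-0.05)(-0.15) = 0.5550
  C_12 = −[(0.00)(0.75) − (-0.05)(-0.15)] = 0.0075
  C_13 = (0.00)(-0.15) − (0.75)(-0.15) = 0.1125
  C_21 = −[(-0.25)(0.75) − (-0.30)(-0.15)] = 0.2325
  C_22 = (0.70)(0.75) − (-0.30)(-0.15) = 0.4800
  C_23 = −[(0.70)(-0.15) − (-0.25)(-0.15)] = 0.1425
  C_31 = (-0.25)(-0.05) − (-0.30)(0.75) = 0.2375
  C_32 = −[(0.70)(-0.05) − (-0.30)(0.00)] = 0.0350
  C_33 = (0.70)(0.75) − (-0.25)(0.00) = 0.5250
det(I−A) = Σ_j (I−A)_1j·C_1j = (0.70)(0.5550) + (-0.25)(0.0075) + (-0.30)(0.1125) = 0.352875
adj(I−A) = Cᵀ =
  [ 0.5550   0.2325   0.2375]
  [ 0.0075   0.4800   0.0350]
  [ 0.1125   0.1425   0.5250]
(I − A)⁻¹ = adj(I−A) / det(I−A) ≈
  [   1.5728     0.6589     0.6730]
  [   0.0213     1.3603     0.0992]
  [   0.3188     0.4038     1.4878]
x = (I − A)⁻¹ d = adj(I−A)·d / det(I−A), with det(I−A) = 0.352875:
  x_B = (0.5550·75 + 0.2325·100 + 0.2375·450) / 0.352875 = 171.75 / 0.352875 ≈ 486.716
  x_M = (0.0075·75 + 0.4800·100 + 0.0350·450) / 0.352875 = 64.3125 / 0.352875 ≈ 182.253
  x_R = (0.1125·75 + 0.1425·100 + 0.5250·450) / 0.352875 = 258.9375 / 0.352875 ≈ 733.794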